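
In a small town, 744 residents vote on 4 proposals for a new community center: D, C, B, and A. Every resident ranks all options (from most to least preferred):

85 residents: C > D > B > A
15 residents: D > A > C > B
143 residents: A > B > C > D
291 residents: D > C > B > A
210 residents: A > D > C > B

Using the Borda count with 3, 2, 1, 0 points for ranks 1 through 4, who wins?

D

D: 85·2 + 15·3 + 143·0 + 291·3 + 210·2 = 1508
C: 85·3 + 15·1 + 143·1 + 291·2 + 210·1 = 1205
B: 85·1 + 15·0 + 143·2 + 291·1 + 210·0 = 662
A: 85·0 + 15·2 + 143·3 + 291·0 + 210·3 = 1089
D has the highest Borda score (1508).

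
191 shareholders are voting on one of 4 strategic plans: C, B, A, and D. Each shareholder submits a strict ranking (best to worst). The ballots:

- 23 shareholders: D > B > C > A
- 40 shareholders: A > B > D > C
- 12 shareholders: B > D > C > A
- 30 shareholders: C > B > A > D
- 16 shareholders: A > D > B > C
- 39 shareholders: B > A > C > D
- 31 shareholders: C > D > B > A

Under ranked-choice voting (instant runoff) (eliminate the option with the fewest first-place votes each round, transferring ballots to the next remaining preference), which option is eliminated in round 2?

A

Round 1: C 61, B 51, A 56, D 23. Eliminate D.
Round 2: C 61, B 74, A 56. Eliminate A.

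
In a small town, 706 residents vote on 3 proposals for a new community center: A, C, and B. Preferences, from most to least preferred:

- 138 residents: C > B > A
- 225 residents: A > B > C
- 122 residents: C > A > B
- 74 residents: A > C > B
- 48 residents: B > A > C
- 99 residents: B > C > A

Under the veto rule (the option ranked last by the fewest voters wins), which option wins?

Last-place votes: A 237, C 273, B 196.
B is ranked last by the fewest voters, so B wins.

B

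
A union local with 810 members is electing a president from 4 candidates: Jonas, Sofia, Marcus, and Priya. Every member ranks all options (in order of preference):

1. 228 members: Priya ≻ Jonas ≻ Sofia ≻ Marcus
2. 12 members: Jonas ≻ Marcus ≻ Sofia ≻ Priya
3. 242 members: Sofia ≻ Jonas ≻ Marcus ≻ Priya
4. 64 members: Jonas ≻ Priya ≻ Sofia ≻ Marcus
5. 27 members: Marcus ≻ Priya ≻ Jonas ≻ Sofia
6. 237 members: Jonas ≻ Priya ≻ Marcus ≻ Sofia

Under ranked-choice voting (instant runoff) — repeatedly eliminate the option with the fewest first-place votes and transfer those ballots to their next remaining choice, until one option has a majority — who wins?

Jonas

Round 1: Jonas 313, Sofia 242, Marcus 27, Priya 228. Eliminate Marcus.
Round 2: Jonas 313, Sofia 242, Priya 255. Eliminate Sofia.
Round 3: Jonas 555, Priya 255. Jonas has a majority.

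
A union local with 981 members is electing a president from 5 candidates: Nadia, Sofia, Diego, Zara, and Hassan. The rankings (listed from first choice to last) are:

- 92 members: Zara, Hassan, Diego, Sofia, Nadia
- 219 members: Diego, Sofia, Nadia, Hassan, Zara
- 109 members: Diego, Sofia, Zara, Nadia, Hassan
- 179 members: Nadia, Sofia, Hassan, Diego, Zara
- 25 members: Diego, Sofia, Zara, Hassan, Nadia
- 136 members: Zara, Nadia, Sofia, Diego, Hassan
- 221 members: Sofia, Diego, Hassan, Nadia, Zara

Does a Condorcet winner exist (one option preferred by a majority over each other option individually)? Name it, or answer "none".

Sofia

Sofia vs Nadia: 666–315 for Sofia.
Sofia vs Diego: 536–445 for Sofia.
Sofia vs Zara: 753–228 for Sofia.
Sofia vs Hassan: 889–92 for Sofia.
Sofia beats every other option head-to-head.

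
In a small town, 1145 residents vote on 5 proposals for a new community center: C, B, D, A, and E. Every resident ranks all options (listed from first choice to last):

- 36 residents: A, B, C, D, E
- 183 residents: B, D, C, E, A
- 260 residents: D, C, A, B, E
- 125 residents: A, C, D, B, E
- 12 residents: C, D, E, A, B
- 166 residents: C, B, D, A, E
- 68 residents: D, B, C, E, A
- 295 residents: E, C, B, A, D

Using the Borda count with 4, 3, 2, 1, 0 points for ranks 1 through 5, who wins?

C

C: 36·2 + 183·2 + 260·3 + 125·3 + 12·4 + 166·4 + 68·2 + 295·3 = 3326
B: 36·3 + 183·4 + 260·1 + 125·1 + 12·0 + 166·3 + 68·3 + 295·2 = 2517
D: 36·1 + 183·3 + 260·4 + 125·2 + 12·3 + 166·2 + 68·4 + 295·0 = 2515
A: 36·4 + 183·0 + 260·2 + 125·4 + 12·1 + 166·1 + 68·0 + 295·1 = 1637
E: 36·0 + 183·1 + 260·0 + 125·0 + 12·2 + 166·0 + 68·1 + 295·4 = 1455
C has the highest Borda score (3326).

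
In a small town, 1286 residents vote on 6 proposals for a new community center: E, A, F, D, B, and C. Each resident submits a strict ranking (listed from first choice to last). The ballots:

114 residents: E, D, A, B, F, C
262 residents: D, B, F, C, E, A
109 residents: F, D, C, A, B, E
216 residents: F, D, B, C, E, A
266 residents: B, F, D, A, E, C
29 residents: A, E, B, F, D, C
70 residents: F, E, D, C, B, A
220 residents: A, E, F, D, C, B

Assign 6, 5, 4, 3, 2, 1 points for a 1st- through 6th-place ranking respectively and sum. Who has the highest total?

E: 114·6 + 262·2 + 109·1 + 216·2 + 266·2 + 29·5 + 70·5 + 220·5 = 3876
A: 114·4 + 262·1 + 109·3 + 216·1 + 266·3 + 29·6 + 70·1 + 220·6 = 3623
F: 114·2 + 262·4 + 109·6 + 216·6 + 266·5 + 29·3 + 70·6 + 220·4 = 5943
D: 114·5 + 262·6 + 109·5 + 216·5 + 266·4 + 29·2 + 70·4 + 220·3 = 5829
B: 114·3 + 262·5 + 109·2 + 216·4 + 266·6 + 29·4 + 70·2 + 220·1 = 4806
C: 114·1 + 262·3 + 109·4 + 216·3 + 266·1 + 29·1 + 70·3 + 220·2 = 2929
F has the highest Borda score (5943).

F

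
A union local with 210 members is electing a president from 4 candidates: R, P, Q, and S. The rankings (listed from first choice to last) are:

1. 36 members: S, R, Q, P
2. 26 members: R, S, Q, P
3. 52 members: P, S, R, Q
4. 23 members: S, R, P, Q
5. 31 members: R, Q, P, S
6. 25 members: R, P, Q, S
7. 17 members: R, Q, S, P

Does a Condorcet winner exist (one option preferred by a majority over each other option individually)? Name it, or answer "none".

Checking pairwise contests:
S beats R 111–99.
R beats P 158–52.
R beats Q 210–0.
P beats S 108–102.
Every option loses at least one head-to-head, so there is no Condorcet winner.

none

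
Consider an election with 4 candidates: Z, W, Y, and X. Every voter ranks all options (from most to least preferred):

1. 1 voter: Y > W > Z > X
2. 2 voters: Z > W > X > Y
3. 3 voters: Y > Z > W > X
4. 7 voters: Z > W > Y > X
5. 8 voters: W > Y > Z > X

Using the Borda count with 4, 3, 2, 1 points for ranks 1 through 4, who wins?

Z: 1·2 + 2·4 + 3·3 + 7·4 + 8·2 = 63
W: 1·3 + 2·3 + 3·2 + 7·3 + 8·4 = 68
Y: 1·4 + 2·1 + 3·4 + 7·2 + 8·3 = 56
X: 1·1 + 2·2 + 3·1 + 7·1 + 8·1 = 23
W has the highest Borda score (68).

W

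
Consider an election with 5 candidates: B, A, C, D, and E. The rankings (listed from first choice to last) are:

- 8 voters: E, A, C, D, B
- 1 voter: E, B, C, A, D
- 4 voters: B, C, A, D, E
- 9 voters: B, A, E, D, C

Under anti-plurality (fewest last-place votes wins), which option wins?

A

Last-place votes: B 8, A 0, C 9, D 1, E 4.
A is ranked last by the fewest voters, so A wins.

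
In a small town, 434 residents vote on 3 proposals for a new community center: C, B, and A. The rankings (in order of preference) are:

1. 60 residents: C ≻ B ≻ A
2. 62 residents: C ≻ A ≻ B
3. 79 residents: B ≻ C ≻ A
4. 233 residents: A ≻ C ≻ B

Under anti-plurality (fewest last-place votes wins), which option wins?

Last-place votes: C 0, B 295, A 139.
C is ranked last by the fewest voters, so C wins.

C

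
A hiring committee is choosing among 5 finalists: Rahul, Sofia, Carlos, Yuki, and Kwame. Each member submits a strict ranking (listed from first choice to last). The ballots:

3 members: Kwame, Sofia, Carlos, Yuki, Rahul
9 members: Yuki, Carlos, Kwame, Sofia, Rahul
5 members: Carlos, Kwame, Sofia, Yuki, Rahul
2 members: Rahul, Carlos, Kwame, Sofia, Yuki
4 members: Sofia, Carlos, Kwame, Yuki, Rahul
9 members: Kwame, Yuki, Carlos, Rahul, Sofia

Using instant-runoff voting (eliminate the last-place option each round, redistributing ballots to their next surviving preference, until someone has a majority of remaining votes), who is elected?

Carlos

Round 1: Rahul 2, Sofia 4, Carlos 5, Yuki 9, Kwame 12. Eliminate Rahul.
Round 2: Sofia 4, Carlos 7, Yuki 9, Kwame 12. Eliminate Sofia.
Round 3: Carlos 11, Yuki 9, Kwame 12. Eliminate Yuki.
Round 4: Carlos 20, Kwame 12. Carlos has a majority.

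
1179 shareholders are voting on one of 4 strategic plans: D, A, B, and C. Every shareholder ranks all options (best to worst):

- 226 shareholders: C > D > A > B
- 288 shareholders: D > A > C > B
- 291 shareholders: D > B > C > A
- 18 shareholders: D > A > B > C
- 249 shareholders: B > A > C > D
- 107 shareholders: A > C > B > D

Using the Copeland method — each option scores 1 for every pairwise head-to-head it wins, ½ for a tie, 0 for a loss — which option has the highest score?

D: beats A, B, and C → score 3.
A: beats B and C; loses to D → score 2.
B: loses to D, A, and C → score 0.
C: beats B; loses to D and A → score 1.
D has the best pairwise record.

D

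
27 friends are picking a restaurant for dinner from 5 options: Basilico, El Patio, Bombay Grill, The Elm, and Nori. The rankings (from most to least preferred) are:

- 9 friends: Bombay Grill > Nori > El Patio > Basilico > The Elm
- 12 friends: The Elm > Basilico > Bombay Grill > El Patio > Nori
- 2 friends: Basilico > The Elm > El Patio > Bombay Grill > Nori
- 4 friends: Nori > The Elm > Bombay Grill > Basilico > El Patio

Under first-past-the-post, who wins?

The Elm

First-place votes: Basilico 2, El Patio 0, Bombay Grill 9, The Elm 12, Nori 4.
The Elm has the most first-place votes.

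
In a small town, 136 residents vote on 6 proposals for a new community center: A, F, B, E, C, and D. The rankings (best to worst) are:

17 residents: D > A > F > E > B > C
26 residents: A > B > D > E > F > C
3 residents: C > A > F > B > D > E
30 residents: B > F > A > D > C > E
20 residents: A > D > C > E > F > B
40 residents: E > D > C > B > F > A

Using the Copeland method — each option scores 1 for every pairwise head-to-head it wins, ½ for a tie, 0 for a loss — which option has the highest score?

A: beats E, C, and D; loses to F and B → score 3.
F: beats A and C; loses to B, E, and D → score 2.
B: beats A, F, and C; loses to E and D → score 3.
E: beats F, B, and C; loses to A and D → score 3.
C: loses to A, F, B, E, and D → score 0.
D: beats F, B, E, and C; loses to A → score 4.
D has the best pairwise record.

D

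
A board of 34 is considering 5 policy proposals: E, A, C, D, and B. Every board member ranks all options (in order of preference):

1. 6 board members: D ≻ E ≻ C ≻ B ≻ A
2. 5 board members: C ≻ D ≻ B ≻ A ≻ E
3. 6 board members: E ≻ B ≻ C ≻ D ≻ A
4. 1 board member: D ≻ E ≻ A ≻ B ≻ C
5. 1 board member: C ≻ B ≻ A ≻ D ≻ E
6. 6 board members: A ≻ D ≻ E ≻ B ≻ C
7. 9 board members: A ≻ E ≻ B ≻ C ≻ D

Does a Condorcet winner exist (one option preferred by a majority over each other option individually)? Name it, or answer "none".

Checking pairwise contests:
A beats E 21–13.
C beats A 18–16.
E beats C 28–6.
C beats D 21–13.
E beats B 28–6.
Every option loses at least one head-to-head, so there is no Condorcet winner.

none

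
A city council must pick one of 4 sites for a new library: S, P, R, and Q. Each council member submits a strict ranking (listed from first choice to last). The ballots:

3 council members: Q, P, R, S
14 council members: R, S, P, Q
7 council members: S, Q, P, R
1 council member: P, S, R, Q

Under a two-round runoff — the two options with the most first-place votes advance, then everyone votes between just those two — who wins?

R

Round 1 first-place votes: S 7, P 1, R 14, Q 3.
R and S advance.
Runoff: R is preferred to S by 17 voters; S by 8.
R wins the runoff.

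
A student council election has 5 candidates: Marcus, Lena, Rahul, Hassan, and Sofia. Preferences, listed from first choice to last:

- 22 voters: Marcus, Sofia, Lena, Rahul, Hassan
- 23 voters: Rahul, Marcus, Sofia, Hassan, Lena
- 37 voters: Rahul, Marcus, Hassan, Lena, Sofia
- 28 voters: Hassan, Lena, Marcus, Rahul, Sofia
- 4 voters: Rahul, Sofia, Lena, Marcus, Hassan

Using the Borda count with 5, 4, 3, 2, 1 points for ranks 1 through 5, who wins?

Marcus: 22·5 + 23·4 + 37·4 + 28·3 + 4·2 = 442
Lena: 22·3 + 23·1 + 37·2 + 28·4 + 4·3 = 287
Rahul: 22·2 + 23·5 + 37·5 + 28·2 + 4·5 = 420
Hassan: 22·1 + 23·2 + 37·3 + 28·5 + 4·1 = 323
Sofia: 22·4 + 23·3 + 37·1 + 28·1 + 4·4 = 238
Marcus has the highest Borda score (442).

Marcus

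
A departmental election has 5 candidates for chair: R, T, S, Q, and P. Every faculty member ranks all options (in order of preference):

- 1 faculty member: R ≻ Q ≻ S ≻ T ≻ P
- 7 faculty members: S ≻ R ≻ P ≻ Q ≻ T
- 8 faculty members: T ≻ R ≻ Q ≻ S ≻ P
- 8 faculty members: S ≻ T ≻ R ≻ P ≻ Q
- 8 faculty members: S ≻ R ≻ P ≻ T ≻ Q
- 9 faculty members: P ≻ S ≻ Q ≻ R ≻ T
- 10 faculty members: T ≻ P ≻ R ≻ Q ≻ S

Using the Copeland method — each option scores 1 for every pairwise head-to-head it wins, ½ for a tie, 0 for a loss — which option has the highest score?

R: beats Q and P; loses to T and S → score 2.
T: beats R, Q, and P; loses to S → score 3.
S: beats R, T, Q, and P → score 4.
Q: loses to R, T, S, and P → score 0.
P: beats Q; loses to R, T, and S → score 1.
S has the best pairwise record.

S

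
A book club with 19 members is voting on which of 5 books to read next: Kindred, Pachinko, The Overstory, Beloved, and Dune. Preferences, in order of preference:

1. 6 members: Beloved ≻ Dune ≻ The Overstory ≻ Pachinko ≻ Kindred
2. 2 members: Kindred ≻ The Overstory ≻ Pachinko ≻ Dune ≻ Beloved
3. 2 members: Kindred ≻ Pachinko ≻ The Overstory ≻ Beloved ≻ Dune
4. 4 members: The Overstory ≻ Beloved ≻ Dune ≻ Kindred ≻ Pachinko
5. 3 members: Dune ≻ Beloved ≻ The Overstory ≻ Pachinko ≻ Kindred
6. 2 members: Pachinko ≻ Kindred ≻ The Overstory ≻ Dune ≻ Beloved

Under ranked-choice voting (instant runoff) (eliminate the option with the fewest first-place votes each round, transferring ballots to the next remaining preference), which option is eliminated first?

Pachinko

Round 1: Kindred 4, Pachinko 2, The Overstory 4, Beloved 6, Dune 3. Eliminate Pachinko.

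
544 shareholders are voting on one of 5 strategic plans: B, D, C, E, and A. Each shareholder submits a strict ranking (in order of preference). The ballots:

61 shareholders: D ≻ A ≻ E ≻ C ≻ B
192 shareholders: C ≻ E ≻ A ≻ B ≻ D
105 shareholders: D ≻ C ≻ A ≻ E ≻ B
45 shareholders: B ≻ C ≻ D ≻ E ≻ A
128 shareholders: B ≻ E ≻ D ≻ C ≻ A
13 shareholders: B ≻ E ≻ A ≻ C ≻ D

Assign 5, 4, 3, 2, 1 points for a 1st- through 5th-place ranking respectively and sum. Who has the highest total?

C

B: 61·1 + 192·2 + 105·1 + 45·5 + 128·5 + 13·5 = 1480
D: 61·5 + 192·1 + 105·5 + 45·3 + 128·3 + 13·1 = 1554
C: 61·2 + 192·5 + 105·4 + 45·4 + 128·2 + 13·2 = 1964
E: 61·3 + 192·4 + 105·2 + 45·2 + 128·4 + 13·4 = 1815
A: 61·4 + 192·3 + 105·3 + 45·1 + 128·1 + 13·3 = 1347
C has the highest Borda score (1964).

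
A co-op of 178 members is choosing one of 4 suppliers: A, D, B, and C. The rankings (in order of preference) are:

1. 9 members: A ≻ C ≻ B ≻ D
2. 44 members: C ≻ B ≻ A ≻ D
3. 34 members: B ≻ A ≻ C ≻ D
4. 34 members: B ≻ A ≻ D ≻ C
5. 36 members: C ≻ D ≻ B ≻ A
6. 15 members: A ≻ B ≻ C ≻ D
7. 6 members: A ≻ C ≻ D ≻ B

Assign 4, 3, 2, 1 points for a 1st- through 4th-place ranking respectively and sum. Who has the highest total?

A: 9·4 + 44·2 + 34·3 + 34·3 + 36·1 + 15·4 + 6·4 = 448
D: 9·1 + 44·1 + 34·1 + 34·2 + 36·3 + 15·1 + 6·2 = 290
B: 9·2 + 44·3 + 34·4 + 34·4 + 36·2 + 15·3 + 6·1 = 545
C: 9·3 + 44·4 + 34·2 + 34·1 + 36·4 + 15·2 + 6·3 = 497
B has the highest Borda score (545).

B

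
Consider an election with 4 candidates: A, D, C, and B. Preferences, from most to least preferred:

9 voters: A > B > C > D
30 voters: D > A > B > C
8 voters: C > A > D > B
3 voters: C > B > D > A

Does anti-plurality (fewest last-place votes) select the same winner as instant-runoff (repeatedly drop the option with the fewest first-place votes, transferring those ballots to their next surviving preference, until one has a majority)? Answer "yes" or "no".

no

Anti-plurality — last-place votes: A 3, D 9, C 30, B 8. Winner: A.
Instant-runoff — R1 A 9, D 30, C 11, B 0 (D winner). Winner: D.
The two methods disagree.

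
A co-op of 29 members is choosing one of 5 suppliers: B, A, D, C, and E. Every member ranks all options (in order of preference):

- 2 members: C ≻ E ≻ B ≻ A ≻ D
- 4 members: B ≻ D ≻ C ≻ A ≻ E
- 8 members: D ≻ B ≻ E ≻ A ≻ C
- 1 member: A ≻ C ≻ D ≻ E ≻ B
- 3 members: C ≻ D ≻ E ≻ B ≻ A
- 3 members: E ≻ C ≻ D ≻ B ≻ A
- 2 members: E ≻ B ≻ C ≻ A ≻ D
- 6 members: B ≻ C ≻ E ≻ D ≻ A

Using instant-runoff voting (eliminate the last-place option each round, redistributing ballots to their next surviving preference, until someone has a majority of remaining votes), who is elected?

Round 1: B 10, A 1, D 8, C 5, E 5. Eliminate A.
Round 2: B 10, D 8, C 6, E 5. Eliminate E.
Round 3: B 12, D 8, C 9. Eliminate D.
Round 4: B 20, C 9. B has a majority.

B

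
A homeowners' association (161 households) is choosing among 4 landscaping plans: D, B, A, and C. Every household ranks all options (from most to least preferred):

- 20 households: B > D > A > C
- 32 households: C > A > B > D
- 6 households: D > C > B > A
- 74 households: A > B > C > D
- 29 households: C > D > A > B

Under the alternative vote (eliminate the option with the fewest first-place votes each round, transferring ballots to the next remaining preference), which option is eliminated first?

D

Round 1: D 6, B 20, A 74, C 61. Eliminate D.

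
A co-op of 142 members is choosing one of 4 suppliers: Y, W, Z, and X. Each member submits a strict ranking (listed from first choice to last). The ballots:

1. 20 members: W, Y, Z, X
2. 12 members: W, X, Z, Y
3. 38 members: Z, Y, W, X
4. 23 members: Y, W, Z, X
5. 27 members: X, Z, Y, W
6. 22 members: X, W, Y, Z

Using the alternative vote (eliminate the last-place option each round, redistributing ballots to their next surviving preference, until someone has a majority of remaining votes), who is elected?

Round 1: Y 23, W 32, Z 38, X 49. Eliminate Y.
Round 2: W 55, Z 38, X 49. Eliminate Z.
Round 3: W 93, X 49. W has a majority.

W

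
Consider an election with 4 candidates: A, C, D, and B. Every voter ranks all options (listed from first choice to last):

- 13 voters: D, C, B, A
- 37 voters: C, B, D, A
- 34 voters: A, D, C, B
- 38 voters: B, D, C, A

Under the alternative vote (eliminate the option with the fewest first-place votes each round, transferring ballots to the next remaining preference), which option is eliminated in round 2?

Round 1: A 34, C 37, D 13, B 38. Eliminate D.
Round 2: A 34, C 50, B 38. Eliminate A.

A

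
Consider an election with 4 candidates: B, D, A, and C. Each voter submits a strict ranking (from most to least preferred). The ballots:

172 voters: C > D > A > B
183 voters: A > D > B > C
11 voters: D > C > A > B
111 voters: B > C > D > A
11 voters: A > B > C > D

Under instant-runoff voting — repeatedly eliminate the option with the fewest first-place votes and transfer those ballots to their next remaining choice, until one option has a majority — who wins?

Round 1: B 111, D 11, A 194, C 172. Eliminate D.
Round 2: B 111, A 194, C 183. Eliminate B.
Round 3: A 194, C 294. C has a majority.

C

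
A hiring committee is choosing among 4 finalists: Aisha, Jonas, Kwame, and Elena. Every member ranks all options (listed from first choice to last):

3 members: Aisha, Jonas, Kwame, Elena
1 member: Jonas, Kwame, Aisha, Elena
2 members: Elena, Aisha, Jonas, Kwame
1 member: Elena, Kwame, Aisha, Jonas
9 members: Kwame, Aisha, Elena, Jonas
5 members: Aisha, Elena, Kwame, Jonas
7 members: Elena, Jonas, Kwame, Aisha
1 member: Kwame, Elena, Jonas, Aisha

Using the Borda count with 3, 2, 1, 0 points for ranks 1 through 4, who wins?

Aisha: 3·3 + 1·1 + 2·2 + 1·1 + 9·2 + 5·3 + 7·0 + 1·0 = 48
Jonas: 3·2 + 1·3 + 2·1 + 1·0 + 9·0 + 5·0 + 7·2 + 1·1 = 26
Kwame: 3·1 + 1·2 + 2·0 + 1·2 + 9·3 + 5·1 + 7·1 + 1·3 = 49
Elena: 3·0 + 1·0 + 2·3 + 1·3 + 9·1 + 5·2 + 7·3 + 1·2 = 51
Elena has the highest Borda score (51).

Elena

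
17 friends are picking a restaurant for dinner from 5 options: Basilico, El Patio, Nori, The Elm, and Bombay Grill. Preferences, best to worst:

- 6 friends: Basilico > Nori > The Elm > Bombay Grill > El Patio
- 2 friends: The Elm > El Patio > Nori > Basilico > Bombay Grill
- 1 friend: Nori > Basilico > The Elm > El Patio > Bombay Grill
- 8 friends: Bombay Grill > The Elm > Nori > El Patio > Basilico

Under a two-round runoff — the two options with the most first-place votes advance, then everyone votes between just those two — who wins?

Basilico

Round 1 first-place votes: Basilico 6, El Patio 0, Nori 1, The Elm 2, Bombay Grill 8.
Bombay Grill and Basilico advance.
Runoff: Bombay Grill is preferred to Basilico by 8 voters; Basilico by 9.
Basilico wins the runoff.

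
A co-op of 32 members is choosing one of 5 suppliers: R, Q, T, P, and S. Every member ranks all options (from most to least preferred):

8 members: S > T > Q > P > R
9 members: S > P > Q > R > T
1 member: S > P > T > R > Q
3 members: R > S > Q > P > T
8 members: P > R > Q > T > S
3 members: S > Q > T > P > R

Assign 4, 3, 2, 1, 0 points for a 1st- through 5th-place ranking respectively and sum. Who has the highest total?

S

R: 8·0 + 9·1 + 1·1 + 3·4 + 8·3 + 3·0 = 46
Q: 8·2 + 9·2 + 1·0 + 3·2 + 8·2 + 3·3 = 65
T: 8·3 + 9·0 + 1·2 + 3·0 + 8·1 + 3·2 = 40
P: 8·1 + 9·3 + 1·3 + 3·1 + 8·4 + 3·1 = 76
S: 8·4 + 9·4 + 1·4 + 3·3 + 8·0 + 3·4 = 93
S has the highest Borda score (93).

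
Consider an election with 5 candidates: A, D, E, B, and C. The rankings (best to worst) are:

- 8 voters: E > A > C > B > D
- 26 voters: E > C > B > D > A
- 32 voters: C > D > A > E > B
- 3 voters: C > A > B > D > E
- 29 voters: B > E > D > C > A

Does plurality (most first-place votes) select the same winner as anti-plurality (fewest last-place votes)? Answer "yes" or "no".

yes

Plurality — first-place votes: A 0, D 0, E 34, B 29, C 35. Winner: C.
Anti-plurality — last-place votes: A 55, D 8, E 3, B 32, C 0. Winner: C.
The two methods agree.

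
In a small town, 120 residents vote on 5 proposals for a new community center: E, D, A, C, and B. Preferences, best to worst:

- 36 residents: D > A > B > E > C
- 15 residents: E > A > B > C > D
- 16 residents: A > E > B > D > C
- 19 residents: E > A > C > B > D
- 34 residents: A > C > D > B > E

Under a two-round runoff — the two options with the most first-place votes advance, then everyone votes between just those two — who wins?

A

Round 1 first-place votes: E 34, D 36, A 50, C 0, B 0.
A and D advance.
Runoff: A is preferred to D by 84 voters; D by 36.
A wins the runoff.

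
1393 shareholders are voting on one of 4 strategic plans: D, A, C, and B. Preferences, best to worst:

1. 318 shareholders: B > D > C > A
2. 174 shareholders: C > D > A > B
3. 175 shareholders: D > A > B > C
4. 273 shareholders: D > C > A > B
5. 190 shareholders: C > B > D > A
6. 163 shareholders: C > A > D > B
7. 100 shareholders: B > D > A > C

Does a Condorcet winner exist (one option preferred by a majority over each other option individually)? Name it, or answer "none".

D

D vs A: 1230–163 for D.
D vs C: 866–527 for D.
D vs B: 785–608 for D.
D beats every other option head-to-head.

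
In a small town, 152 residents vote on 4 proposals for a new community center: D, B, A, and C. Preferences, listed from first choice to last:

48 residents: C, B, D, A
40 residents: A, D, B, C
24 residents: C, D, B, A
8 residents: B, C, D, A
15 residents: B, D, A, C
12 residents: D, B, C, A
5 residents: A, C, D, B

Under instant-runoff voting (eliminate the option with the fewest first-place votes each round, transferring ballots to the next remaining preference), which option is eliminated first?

Round 1: D 12, B 23, A 45, C 72. Eliminate D.

D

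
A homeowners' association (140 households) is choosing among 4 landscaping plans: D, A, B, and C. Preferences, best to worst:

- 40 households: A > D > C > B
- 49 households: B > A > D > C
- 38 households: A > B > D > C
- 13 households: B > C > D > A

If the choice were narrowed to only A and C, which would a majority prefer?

Voters preferring A to C: 127; preferring C to A: 13.
A wins the head-to-head.

A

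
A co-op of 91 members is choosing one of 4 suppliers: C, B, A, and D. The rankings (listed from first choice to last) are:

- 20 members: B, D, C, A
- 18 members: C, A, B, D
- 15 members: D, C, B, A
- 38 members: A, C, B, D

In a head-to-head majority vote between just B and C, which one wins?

Voters preferring B to C: 20; preferring C to B: 71.
C wins the head-to-head.

C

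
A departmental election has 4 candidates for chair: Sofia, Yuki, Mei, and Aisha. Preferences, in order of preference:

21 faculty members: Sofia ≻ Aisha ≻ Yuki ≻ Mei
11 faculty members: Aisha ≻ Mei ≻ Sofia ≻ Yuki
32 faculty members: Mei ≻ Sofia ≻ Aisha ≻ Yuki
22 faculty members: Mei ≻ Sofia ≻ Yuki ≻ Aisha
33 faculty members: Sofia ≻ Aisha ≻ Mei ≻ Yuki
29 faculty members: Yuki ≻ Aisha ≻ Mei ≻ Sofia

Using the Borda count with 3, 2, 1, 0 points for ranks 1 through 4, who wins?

Sofia

Sofia: 21·3 + 11·1 + 32·2 + 22·2 + 33·3 + 29·0 = 281
Yuki: 21·1 + 11·0 + 32·0 + 22·1 + 33·0 + 29·3 = 130
Mei: 21·0 + 11·2 + 32·3 + 22·3 + 33·1 + 29·1 = 246
Aisha: 21·2 + 11·3 + 32·1 + 22·0 + 33·2 + 29·2 = 231
Sofia has the highest Borda score (281).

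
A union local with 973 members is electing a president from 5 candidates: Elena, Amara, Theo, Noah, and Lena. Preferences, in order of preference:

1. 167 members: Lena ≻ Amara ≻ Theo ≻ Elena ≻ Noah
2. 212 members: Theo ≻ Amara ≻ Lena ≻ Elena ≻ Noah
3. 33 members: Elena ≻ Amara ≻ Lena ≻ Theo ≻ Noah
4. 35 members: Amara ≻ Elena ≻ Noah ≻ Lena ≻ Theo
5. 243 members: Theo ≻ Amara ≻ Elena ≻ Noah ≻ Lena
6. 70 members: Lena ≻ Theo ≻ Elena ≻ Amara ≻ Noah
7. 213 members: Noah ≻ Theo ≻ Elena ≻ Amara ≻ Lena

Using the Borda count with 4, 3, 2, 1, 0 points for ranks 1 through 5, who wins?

Theo

Elena: 167·1 + 212·1 + 33·4 + 35·3 + 243·2 + 70·2 + 213·2 = 1668
Amara: 167·3 + 212·3 + 33·3 + 35·4 + 243·3 + 70·1 + 213·1 = 2388
Theo: 167·2 + 212·4 + 33·1 + 35·0 + 243·4 + 70·3 + 213·3 = 3036
Noah: 167·0 + 212·0 + 33·0 + 35·2 + 243·1 + 70·0 + 213·4 = 1165
Lena: 167·4 + 212·2 + 33·2 + 35·1 + 243·0 + 70·4 + 213·0 = 1473
Theo has the highest Borda score (3036).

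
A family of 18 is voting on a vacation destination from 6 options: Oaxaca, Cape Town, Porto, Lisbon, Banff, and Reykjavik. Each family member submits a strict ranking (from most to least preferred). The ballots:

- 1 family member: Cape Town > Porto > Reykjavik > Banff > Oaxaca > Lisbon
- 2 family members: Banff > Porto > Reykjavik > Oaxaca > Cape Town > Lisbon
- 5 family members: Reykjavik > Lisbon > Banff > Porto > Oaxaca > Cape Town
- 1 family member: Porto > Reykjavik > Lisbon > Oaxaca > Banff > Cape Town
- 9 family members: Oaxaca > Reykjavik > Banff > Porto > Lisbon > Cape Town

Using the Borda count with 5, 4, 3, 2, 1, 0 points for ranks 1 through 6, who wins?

Oaxaca: 1·1 + 2·2 + 5·1 + 1·2 + 9·5 = 57
Cape Town: 1·5 + 2·1 + 5·0 + 1·0 + 9·0 = 7
Porto: 1·4 + 2·4 + 5·2 + 1·5 + 9·2 = 45
Lisbon: 1·0 + 2·0 + 5·4 + 1·3 + 9·1 = 32
Banff: 1·2 + 2·5 + 5·3 + 1·1 + 9·3 = 55
Reykjavik: 1·3 + 2·3 + 5·5 + 1·4 + 9·4 = 74
Reykjavik has the highest Borda score (74).

Reykjavik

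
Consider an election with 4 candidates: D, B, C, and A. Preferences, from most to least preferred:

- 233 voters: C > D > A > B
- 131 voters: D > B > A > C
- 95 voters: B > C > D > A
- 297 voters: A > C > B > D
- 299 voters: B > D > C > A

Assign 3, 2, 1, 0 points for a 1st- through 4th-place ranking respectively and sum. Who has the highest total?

D: 233·2 + 131·3 + 95·1 + 297·0 + 299·2 = 1552
B: 233·0 + 131·2 + 95·3 + 297·1 + 299·3 = 1741
C: 233·3 + 131·0 + 95·2 + 297·2 + 299·1 = 1782
A: 233·1 + 131·1 + 95·0 + 297·3 + 299·0 = 1255
C has the highest Borda score (1782).

C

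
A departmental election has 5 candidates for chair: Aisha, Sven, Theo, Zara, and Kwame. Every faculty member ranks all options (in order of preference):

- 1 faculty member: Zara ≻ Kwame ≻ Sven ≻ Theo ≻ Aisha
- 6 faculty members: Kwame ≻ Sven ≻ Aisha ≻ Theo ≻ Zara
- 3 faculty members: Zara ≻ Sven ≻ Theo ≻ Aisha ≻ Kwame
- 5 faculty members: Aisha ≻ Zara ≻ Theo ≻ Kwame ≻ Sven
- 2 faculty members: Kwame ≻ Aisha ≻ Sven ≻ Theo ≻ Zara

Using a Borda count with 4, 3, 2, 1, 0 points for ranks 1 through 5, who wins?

Aisha

Aisha: 1·0 + 6·2 + 3·1 + 5·4 + 2·3 = 41
Sven: 1·2 + 6·3 + 3·3 + 5·0 + 2·2 = 33
Theo: 1·1 + 6·1 + 3·2 + 5·2 + 2·1 = 25
Zara: 1·4 + 6·0 + 3·4 + 5·3 + 2·0 = 31
Kwame: 1·3 + 6·4 + 3·0 + 5·1 + 2·4 = 40
Aisha has the highest Borda score (41).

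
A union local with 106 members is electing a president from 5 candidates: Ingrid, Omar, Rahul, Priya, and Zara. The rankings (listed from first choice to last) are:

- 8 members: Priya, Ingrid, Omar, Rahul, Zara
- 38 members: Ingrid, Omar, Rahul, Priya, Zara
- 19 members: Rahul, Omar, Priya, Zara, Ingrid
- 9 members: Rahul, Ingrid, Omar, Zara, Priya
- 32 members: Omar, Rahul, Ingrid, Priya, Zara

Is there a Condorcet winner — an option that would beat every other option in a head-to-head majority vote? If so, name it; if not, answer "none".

none

Checking pairwise contests:
Rahul beats Ingrid 60–46.
Ingrid beats Omar 55–51.
Omar beats Rahul 78–28.
Ingrid beats Priya 79–27.
Ingrid beats Zara 87–19.
Every option loses at least one head-to-head, so there is no Condorcet winner.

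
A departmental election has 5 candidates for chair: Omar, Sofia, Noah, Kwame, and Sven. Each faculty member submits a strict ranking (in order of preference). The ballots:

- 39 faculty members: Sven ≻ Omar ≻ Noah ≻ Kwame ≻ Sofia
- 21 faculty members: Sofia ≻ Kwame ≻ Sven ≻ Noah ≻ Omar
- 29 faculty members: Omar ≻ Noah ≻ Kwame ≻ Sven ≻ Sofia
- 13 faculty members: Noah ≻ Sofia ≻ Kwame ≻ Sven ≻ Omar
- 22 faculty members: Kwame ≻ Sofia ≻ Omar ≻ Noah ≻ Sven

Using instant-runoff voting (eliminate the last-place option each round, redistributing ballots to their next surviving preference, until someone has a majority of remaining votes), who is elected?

Sven

Round 1: Omar 29, Sofia 21, Noah 13, Kwame 22, Sven 39. Eliminate Noah.
Round 2: Omar 29, Sofia 34, Kwame 22, Sven 39. Eliminate Kwame.
Round 3: Omar 29, Sofia 56, Sven 39. Eliminate Omar.
Round 4: Sofia 56, Sven 68. Sven has a majority.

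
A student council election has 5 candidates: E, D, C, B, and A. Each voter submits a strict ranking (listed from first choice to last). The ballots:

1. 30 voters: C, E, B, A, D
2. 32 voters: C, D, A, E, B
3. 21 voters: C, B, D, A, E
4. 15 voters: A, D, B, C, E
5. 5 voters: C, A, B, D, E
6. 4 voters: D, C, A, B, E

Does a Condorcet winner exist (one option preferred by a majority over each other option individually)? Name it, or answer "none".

C

C vs E: 107–0 for C.
C vs D: 88–19 for C.
C vs B: 92–15 for C.
C vs A: 92–15 for C.
C beats every other option head-to-head.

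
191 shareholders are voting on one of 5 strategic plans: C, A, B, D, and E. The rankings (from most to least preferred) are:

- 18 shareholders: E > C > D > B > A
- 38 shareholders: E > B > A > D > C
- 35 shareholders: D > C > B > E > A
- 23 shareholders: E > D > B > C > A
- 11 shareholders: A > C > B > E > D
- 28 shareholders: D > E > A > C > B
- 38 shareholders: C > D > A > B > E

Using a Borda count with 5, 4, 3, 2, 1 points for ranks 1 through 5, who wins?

D

C: 18·4 + 38·1 + 35·4 + 23·2 + 11·4 + 28·2 + 38·5 = 586
A: 18·1 + 38·3 + 35·1 + 23·1 + 11·5 + 28·3 + 38·3 = 443
B: 18·2 + 38·4 + 35·3 + 23·3 + 11·3 + 28·1 + 38·2 = 499
D: 18·3 + 38·2 + 35·5 + 23·4 + 11·1 + 28·5 + 38·4 = 700
E: 18·5 + 38·5 + 35·2 + 23·5 + 11·2 + 28·4 + 38·1 = 637
D has the highest Borda score (700).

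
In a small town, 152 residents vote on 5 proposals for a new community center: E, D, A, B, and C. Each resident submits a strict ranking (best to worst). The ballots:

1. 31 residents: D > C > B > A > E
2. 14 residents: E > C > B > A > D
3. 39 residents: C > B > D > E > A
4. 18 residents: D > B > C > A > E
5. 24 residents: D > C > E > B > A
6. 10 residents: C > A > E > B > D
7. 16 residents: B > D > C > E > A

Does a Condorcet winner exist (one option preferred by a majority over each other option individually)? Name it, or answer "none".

Checking pairwise contests:
D beats E 128–24.
B beats D 79–73.
E beats A 93–59.
C beats B 118–34.
D beats C 89–63.
Every option loses at least one head-to-head, so there is no Condorcet winner.

none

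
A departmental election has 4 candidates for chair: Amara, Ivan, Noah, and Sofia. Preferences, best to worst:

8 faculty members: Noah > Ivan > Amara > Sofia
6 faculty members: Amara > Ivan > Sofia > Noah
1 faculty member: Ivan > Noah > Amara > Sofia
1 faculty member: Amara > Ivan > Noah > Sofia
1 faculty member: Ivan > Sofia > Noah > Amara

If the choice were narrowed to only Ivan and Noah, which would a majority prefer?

Ivan

Voters preferring Ivan to Noah: 9; preferring Noah to Ivan: 8.
Ivan wins the head-to-head.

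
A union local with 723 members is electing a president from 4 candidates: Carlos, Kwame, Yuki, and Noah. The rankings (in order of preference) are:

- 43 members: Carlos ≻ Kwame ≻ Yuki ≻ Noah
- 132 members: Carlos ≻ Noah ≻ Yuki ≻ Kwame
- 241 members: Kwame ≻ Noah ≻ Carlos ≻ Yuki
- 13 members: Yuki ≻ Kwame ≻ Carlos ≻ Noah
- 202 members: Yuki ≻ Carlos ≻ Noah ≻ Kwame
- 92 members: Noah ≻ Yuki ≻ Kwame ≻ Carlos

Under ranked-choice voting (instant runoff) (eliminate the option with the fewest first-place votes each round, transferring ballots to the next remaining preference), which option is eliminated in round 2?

Carlos

Round 1: Carlos 175, Kwame 241, Yuki 215, Noah 92. Eliminate Noah.
Round 2: Carlos 175, Kwame 241, Yuki 307. Eliminate Carlos.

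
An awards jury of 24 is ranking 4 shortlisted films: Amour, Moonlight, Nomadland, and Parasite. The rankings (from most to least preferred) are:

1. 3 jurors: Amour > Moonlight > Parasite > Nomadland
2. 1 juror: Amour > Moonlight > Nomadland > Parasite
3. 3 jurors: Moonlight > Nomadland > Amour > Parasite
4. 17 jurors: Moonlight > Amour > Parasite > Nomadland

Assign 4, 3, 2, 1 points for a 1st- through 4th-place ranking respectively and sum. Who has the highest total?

Amour: 3·4 + 1·4 + 3·2 + 17·3 = 73
Moonlight: 3·3 + 1·3 + 3·4 + 17·4 = 92
Nomadland: 3·1 + 1·2 + 3·3 + 17·1 = 31
Parasite: 3·2 + 1·1 + 3·1 + 17·2 = 44
Moonlight has the highest Borda score (92).

Moonlight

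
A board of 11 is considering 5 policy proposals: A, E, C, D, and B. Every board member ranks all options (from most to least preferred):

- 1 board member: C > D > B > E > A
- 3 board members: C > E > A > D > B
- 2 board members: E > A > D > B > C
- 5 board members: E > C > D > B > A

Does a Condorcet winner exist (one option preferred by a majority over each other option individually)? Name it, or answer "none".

E

E vs A: 11–0 for E.
E vs C: 7–4 for E.
E vs D: 10–1 for E.
E vs B: 10–1 for E.
E beats every other option head-to-head.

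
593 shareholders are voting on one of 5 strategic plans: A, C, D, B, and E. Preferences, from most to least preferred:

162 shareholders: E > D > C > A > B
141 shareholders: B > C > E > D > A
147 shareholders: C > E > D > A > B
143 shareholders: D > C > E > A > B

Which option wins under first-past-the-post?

First-place votes: A 0, C 147, D 143, B 141, E 162.
E has the most first-place votes.

E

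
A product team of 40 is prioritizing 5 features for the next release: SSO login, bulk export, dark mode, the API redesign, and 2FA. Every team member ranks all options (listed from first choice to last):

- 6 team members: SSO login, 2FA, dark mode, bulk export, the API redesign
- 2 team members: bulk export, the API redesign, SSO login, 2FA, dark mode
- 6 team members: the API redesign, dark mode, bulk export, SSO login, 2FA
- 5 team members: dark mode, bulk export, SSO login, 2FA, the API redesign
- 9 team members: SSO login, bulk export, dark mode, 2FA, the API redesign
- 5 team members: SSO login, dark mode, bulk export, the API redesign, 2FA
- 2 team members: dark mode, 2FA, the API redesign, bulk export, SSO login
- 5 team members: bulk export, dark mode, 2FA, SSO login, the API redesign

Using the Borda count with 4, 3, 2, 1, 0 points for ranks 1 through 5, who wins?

SSO login: 6·4 + 2·2 + 6·1 + 5·2 + 9·4 + 5·4 + 2·0 + 5·1 = 105
bulk export: 6·1 + 2·4 + 6·2 + 5·3 + 9·3 + 5·2 + 2·1 + 5·4 = 100
dark mode: 6·2 + 2·0 + 6·3 + 5·4 + 9·2 + 5·3 + 2·4 + 5·3 = 106
the API redesign: 6·0 + 2·3 + 6·4 + 5·0 + 9·0 + 5·1 + 2·2 + 5·0 = 39
2FA: 6·3 + 2·1 + 6·0 + 5·1 + 9·1 + 5·0 + 2·3 + 5·2 = 50
dark mode has the highest Borda score (106).

dark mode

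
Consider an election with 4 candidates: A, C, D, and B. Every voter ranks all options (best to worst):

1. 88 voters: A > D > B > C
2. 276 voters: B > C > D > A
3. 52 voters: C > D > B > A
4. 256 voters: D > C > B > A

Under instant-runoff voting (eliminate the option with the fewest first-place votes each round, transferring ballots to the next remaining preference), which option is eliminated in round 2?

Round 1: A 88, C 52, D 256, B 276. Eliminate C.
Round 2: A 88, D 308, B 276. Eliminate A.

A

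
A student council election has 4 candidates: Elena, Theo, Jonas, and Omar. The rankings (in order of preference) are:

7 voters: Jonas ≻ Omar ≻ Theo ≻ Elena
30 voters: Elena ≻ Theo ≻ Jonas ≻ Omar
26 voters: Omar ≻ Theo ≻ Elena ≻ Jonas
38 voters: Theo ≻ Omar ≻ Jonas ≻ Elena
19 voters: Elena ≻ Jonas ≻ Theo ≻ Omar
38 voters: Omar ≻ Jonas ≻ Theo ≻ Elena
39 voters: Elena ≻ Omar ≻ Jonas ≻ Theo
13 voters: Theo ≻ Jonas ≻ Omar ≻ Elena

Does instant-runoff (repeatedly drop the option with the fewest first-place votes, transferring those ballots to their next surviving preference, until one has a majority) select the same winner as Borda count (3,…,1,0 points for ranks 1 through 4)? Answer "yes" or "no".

yes

Instant-runoff — R1 Elena 88, Theo 51, Jonas 7, Omar 64 (Jonas out); R2 Elena 88, Theo 51, Omar 71 (Theo out); R3 Elena 88, Omar 122 (Omar winner). Winner: Omar.
Borda — scores: Elena 290, Theo 329, Jonas 268, Omar 373. Winner: Omar.
The two methods agree.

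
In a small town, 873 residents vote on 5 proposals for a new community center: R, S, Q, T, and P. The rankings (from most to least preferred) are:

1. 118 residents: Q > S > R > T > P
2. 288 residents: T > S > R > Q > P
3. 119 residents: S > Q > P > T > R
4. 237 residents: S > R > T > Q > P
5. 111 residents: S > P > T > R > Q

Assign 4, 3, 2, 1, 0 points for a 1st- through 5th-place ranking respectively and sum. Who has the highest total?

S

R: 118·2 + 288·2 + 119·0 + 237·3 + 111·1 = 1634
S: 118·3 + 288·3 + 119·4 + 237·4 + 111·4 = 3086
Q: 118·4 + 288·1 + 119·3 + 237·1 + 111·0 = 1354
T: 118·1 + 288·4 + 119·1 + 237·2 + 111·2 = 2085
P: 118·0 + 288·0 + 119·2 + 237·0 + 111·3 = 571
S has the highest Borda score (3086).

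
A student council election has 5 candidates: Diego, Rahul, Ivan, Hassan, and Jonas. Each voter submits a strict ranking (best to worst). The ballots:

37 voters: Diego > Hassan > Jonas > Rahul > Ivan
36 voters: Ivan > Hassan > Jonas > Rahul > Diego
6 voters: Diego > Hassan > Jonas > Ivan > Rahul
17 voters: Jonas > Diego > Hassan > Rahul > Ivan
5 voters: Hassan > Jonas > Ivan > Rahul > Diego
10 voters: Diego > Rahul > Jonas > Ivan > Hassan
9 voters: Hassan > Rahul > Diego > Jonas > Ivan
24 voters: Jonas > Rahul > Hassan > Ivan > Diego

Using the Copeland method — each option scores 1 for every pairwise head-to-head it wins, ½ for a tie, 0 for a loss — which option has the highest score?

Diego: beats Ivan; loses to Rahul, Hassan, and Jonas → score 1.
Rahul: beats Diego and Ivan; loses to Hassan and Jonas → score 2.
Ivan: loses to Diego, Rahul, Hassan, and Jonas → score 0.
Hassan: beats Diego, Rahul, Ivan, and Jonas → score 4.
Jonas: beats Diego, Rahul, and Ivan; loses to Hassan → score 3.
Hassan has the best pairwise record.

Hassan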